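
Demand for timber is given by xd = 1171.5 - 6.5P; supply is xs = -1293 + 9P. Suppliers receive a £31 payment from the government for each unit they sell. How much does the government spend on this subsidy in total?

Government cost = £7905

Pre-subsidy: 1171.5 - 6.5P = -1293 + 9P gives P* = 159, x* = 138.
With the subsidy, sellers receive Ps = Pb + 31 for each unit, where Pb is the price buyers pay.
Supply in terms of Pb becomes xs = -1293 + 9(Pb + 31) = -1014 + 9Pb. Setting this equal to demand: 1171.5 - 6.5Pb = -1014 + 9Pb, so Pb = 141.
Sellers receive Ps = 141 + 31 = 172; x' = 1171.5 − 6.5·141 = 255.
Government outlay = subsidy × quantity = 31 × 255 = 7905.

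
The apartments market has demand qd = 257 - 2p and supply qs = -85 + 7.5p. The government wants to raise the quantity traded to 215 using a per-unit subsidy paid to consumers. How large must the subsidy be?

Required subsidy s = 19 per unit

At q = 215, invert demand for the buyer price: pb = (257 − 215)/2 = 21; invert supply for the seller price: ps = (215 − (-85))/7.5 = 40.
The subsidy must fill the gap: s = ps − pb = 40 − 21 = 19.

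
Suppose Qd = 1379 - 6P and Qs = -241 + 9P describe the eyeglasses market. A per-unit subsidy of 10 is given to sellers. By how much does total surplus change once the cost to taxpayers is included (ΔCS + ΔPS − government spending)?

Net change in total surplus = -180

Pre-subsidy: 1379 - 6P = -241 + 9P gives P* = 108, Q* = 731.
With the subsidy, sellers receive Ps = Pb + 10 for each unit, where Pb is the price buyers pay.
Supply in terms of Pb becomes Qs = -241 + 9(Pb + 10) = -151 + 9Pb. Setting this equal to demand: 1379 - 6Pb = -151 + 9Pb, so Pb = 102.
Sellers receive Ps = 102 + 10 = 112; Q' = 1379 − 6·102 = 767.
ΔCS = ½(731 + 767)(108 − 102) = 4494; ΔPS = ½(731 + 767)(112 − 108) = 2996.
Government spending = 10 × 767 = 7670.
Net change = 4494 + 2996 − 7670 = -180. The loss equals the DWL triangle ½·10·36.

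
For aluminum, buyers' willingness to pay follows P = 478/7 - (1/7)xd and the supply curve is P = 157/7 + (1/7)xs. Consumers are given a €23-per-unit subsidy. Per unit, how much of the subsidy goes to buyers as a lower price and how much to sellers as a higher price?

Buyers gain €11.5 per unit; sellers gain €11.5 per unit

Pre-subsidy: 478/7 - (1/7)x = 157/7 + (1/7)x gives x* = 160.5 and P* = 635/14.
With the rebate, buyers effectively pay Pb = Ps − 23, where Ps is the price sellers receive.
On the curves, Pb = 478/7 - (1/7)x and Ps = 157/7 + (1/7)x; the wedge Ps − Pb = 23 gives 157/7 + (1/7)x − (478/7 - (1/7)x) = 23, so x' = 241.
Then Pb = 478/7 − (1/7)·241 = 237/7 and Ps = 157/7 + (1/7)·241 = 398/7.
Buyers' price falls by P* − Pb = 635/14 − 237/7 = 11.5; sellers' price rises by Ps − P* = 398/7 − 635/14 = 11.5.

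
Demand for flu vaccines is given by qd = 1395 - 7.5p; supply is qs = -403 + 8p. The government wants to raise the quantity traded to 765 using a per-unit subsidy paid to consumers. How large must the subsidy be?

At q = 765, invert demand for the buyer price: pb = (1395 − 765)/7.5 = 84; invert supply for the seller price: ps = (765 − (-403))/8 = 146.
The subsidy must fill the gap: s = ps − pb = 146 − 84 = 62.

Required subsidy s = 62 per unit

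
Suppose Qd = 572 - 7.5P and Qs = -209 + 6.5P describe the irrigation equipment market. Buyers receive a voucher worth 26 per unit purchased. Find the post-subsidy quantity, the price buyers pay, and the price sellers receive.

Q' = 1709/7; buyers pay 306/7; sellers receive 488/7

Pre-subsidy: 572 - 7.5P = -209 + 6.5P gives P* = 781/14, Q* = 4301/28.
With the rebate, buyers effectively pay Pb = Ps − 26, where Ps is the price sellers receive.
Demand in terms of Ps becomes Qd = 572 − 7.5(Ps − 26) = 767 - 7.5Ps. Setting this equal to supply: 767 - 7.5Ps = -209 + 6.5Ps, so Ps = 488/7.
Buyers pay Pb = 488/7 − 26 = 306/7; Q' = -209 + 6.5·(488/7) = 1709/7.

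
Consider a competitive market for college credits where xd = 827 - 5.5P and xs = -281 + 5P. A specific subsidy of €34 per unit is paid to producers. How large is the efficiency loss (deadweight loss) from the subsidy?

Pre-subsidy: 827 - 5.5P = -281 + 5P gives P* = 2216/21, x* = 5179/21.
With the subsidy, sellers receive Ps = Pb + 34 for each unit, where Pb is the price buyers pay.
Supply in terms of Pb becomes xs = -281 + 5(Pb + 34) = -111 + 5Pb. Setting this equal to demand: 827 - 5.5Pb = -111 + 5Pb, so Pb = 268/3.
Sellers receive Ps = 268/3 + 34 = 370/3; x' = 827 − 5.5·(268/3) = 1007/3.
The subsidy expands output by 1007/3 − 5179/21 = 1870/21 past the efficient level; on those units the gap between marginal cost and willingness to pay runs from 0 up to 34.
DWL = ½ × 34 × 1870/21 = 31790/21.

Deadweight loss = 31790/21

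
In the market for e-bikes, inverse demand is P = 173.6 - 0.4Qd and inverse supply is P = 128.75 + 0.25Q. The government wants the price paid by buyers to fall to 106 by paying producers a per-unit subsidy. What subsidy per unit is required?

At a buyer price of 106, quantity demanded is 434 − 2.5·106 = 169.
Sellers supply 169 only when they receive Ps = 128.75 + 0.25·169 = 171.
s = Ps − Pb = 171 − 106 = 65.

Required subsidy s = 65 per unit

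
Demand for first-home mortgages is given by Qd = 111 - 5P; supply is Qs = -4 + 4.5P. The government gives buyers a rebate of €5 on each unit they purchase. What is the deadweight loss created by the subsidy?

Deadweight loss = 1125/38

Pre-subsidy: 111 - 5P = -4 + 4.5P gives P* = 230/19, Q* = 959/19.
With the rebate, buyers effectively pay Pb = Ps − 5, where Ps is the price sellers receive.
Demand in terms of Ps becomes Qd = 111 − 5(Ps − 5) = 136 - 5Ps. Setting this equal to supply: 136 - 5Ps = -4 + 4.5Ps, so Ps = 280/19.
Buyers pay Pb = 280/19 − 5 = 185/19; Q' = -4 + 4.5·(280/19) = 1184/19.
The subsidy expands output by 1184/19 − 959/19 = 225/19 past the efficient level; on those units the gap between marginal cost and willingness to pay runs from 0 up to 5.
DWL = ½ × 5 × 225/19 = 1125/38.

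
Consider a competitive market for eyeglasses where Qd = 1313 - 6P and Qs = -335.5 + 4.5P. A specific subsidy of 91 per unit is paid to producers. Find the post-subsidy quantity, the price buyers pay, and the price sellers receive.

Pre-subsidy: 1313 - 6P = -335.5 + 4.5P gives P* = 157, Q* = 371.
With the subsidy, sellers receive Ps = Pb + 91 for each unit, where Pb is the price buyers pay.
Supply in terms of Pb becomes Qs = -335.5 + 4.5(Pb + 91) = 74 + 4.5Pb. Setting this equal to demand: 1313 - 6Pb = 74 + 4.5Pb, so Pb = 118.
Sellers receive Ps = 118 + 91 = 209; Q' = 1313 − 6·118 = 605.

Q' = 605; buyers pay 118; sellers receive 209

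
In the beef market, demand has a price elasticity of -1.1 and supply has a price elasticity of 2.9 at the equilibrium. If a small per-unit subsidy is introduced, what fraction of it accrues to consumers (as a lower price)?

For a small subsidy around the equilibrium, the benefit split depends on the relative slopes, which at a point are proportional to the elasticities.
Buyer share = εs/(εs + |εd|) = 2.9/(2.9 + 1.1) = 0.725; seller share = |εd|/(εs + |εd|) = 0.275.

Consumer share = 0.725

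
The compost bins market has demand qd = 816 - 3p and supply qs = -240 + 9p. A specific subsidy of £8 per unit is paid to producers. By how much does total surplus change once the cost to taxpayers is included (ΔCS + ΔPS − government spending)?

Pre-subsidy: 816 - 3p = -240 + 9p gives p* = 88, q* = 552.
With the subsidy, sellers receive ps = pb + 8 for each unit, where pb is the price buyers pay.
Supply in terms of pb becomes qs = -240 + 9(pb + 8) = -168 + 9pb. Setting this equal to demand: 816 - 3pb = -168 + 9pb, so pb = 82.
Sellers receive ps = 82 + 8 = 90; q' = 816 − 3·82 = 570.
ΔCS = ½(552 + 570)(88 − 82) = 3366; ΔPS = ½(552 + 570)(90 − 88) = 1122.
Government spending = 8 × 570 = 4560.
Net change = 3366 + 1122 − 4560 = -72. The loss equals the DWL triangle ½·8·18.

Net change in total surplus = -£72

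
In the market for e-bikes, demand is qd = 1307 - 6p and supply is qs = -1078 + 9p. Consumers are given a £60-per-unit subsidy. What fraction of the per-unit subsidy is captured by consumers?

Consumer share = 0.6

Pre-subsidy: 1307 - 6p = -1078 + 9p gives p* = 159, q* = 353.
With the rebate, buyers effectively pay pb = ps − 60, where ps is the price sellers receive.
Demand in terms of ps becomes qd = 1307 − 6(ps − 60) = 1667 - 6ps. Setting this equal to supply: 1667 - 6ps = -1078 + 9ps, so ps = 183.
Buyers pay pb = 183 − 60 = 123; q' = -1078 + 9·183 = 569.
Buyers' price falls by p* − pb = 159 − 123 = 36; sellers' price rises by ps − p* = 183 − 159 = 24.
So consumers capture 36/60 = 0.6 of each unit of subsidy.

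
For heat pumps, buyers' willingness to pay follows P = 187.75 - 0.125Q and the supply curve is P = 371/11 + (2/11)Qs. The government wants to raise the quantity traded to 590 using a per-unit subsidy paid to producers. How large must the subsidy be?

Required subsidy s = 27 per unit

At Q = 590, from the demand curve buyers pay Pb = 187.75 − 0.125·590 = 114; from the supply curve sellers need Ps = 371/11 + (2/11)·590 = 141.
The subsidy must fill the gap: s = Ps − Pb = 141 − 114 = 27.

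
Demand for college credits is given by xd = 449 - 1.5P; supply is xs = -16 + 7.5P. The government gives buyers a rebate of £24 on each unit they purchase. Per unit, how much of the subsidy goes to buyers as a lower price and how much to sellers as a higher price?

Pre-subsidy: 449 - 1.5P = -16 + 7.5P gives P* = 155/3, x* = 371.5.
With the rebate, buyers effectively pay Pb = Ps − 24, where Ps is the price sellers receive.
Demand in terms of Ps becomes xd = 449 − 1.5(Ps − 24) = 485 - 1.5Ps. Setting this equal to supply: 485 - 1.5Ps = -16 + 7.5Ps, so Ps = 167/3.
Buyers pay Pb = 167/3 − 24 = 95/3; x' = -16 + 7.5·(167/3) = 401.5.
Buyers' price falls by P* − Pb = 155/3 − 95/3 = 20; sellers' price rises by Ps − P* = 167/3 − 155/3 = 4.

Buyers gain £20 per unit; sellers gain £4 per unit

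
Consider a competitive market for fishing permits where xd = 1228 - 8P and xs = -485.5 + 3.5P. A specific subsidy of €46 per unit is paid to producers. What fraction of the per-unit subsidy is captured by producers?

Producer share = 16/23

Pre-subsidy: 1228 - 8P = -485.5 + 3.5P gives P* = 149, x* = 36.
With the subsidy, sellers receive Ps = Pb + 46 for each unit, where Pb is the price buyers pay.
Supply in terms of Pb becomes xs = -485.5 + 3.5(Pb + 46) = -324.5 + 3.5Pb. Setting this equal to demand: 1228 - 8Pb = -324.5 + 3.5Pb, so Pb = 135.
Sellers receive Ps = 135 + 46 = 181; x' = 1228 − 8·135 = 148.
Buyers' price falls by P* − Pb = 149 − 135 = 14; sellers' price rises by Ps − P* = 181 − 149 = 32.
So producers capture 32/46 = 16/23 of each unit of subsidy.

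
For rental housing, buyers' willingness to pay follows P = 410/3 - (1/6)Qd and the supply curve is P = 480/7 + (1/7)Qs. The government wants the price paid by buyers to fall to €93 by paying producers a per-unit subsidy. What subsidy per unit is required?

Required subsidy s = €13 per unit

At a buyer price of 93, quantity demanded is 820 − 6·93 = 262.
Sellers supply 262 only when they receive Ps = 480/7 + (1/7)·262 = 106.
s = Ps − Pb = 106 − 93 = 13.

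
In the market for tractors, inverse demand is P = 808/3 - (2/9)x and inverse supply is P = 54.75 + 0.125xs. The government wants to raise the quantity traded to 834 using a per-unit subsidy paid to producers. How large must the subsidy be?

At x = 834, from the demand curve buyers pay Pb = 808/3 − (2/9)·834 = 84; from the supply curve sellers need Ps = 54.75 + 0.125·834 = 159.
The subsidy must fill the gap: s = Ps − Pb = 159 − 84 = 75.

Required subsidy s = 75 per unit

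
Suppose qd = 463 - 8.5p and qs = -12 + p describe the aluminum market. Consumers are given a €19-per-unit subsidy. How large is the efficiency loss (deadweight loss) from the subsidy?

Deadweight loss = €161.5

Pre-subsidy: 463 - 8.5p = -12 + p gives p* = 50, q* = 38.
With the rebate, buyers effectively pay pb = ps − 19, where ps is the price sellers receive.
Demand in terms of ps becomes qd = 463 − 8.5(ps − 19) = 624.5 - 8.5ps. Setting this equal to supply: 624.5 - 8.5ps = -12 + ps, so ps = 67.
Buyers pay pb = 67 − 19 = 48; q' = -12 + 1·67 = 55.
The subsidy expands output by 55 − 38 = 17 past the efficient level; on those units the gap between marginal cost and willingness to pay runs from 0 up to 19.
DWL = ½ × 19 × 17 = 161.5.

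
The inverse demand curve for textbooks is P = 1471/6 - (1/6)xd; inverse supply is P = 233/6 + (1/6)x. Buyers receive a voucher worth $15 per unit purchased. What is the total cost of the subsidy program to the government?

Pre-subsidy: 1471/6 - (1/6)x = 233/6 + (1/6)x gives x* = 619 and P* = 142.
With the rebate, buyers effectively pay Pb = Ps − 15, where Ps is the price sellers receive.
On the curves, Pb = 1471/6 - (1/6)x and Ps = 233/6 + (1/6)x; the wedge Ps − Pb = 15 gives 233/6 + (1/6)x − (1471/6 - (1/6)x) = 15, so x' = 664.
Then Pb = 1471/6 − (1/6)·664 = 134.5 and Ps = 233/6 + (1/6)·664 = 149.5.
Government outlay = subsidy × quantity = 15 × 664 = 9960.

Government cost = $9960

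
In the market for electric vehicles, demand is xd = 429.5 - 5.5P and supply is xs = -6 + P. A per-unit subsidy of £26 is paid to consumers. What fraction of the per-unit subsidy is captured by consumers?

Pre-subsidy: 429.5 - 5.5P = -6 + P gives P* = 67, x* = 61.
With the rebate, buyers effectively pay Pb = Ps − 26, where Ps is the price sellers receive.
Demand in terms of Ps becomes xd = 429.5 − 5.5(Ps − 26) = 572.5 - 5.5Ps. Setting this equal to supply: 572.5 - 5.5Ps = -6 + Ps, so Ps = 89.
Buyers pay Pb = 89 − 26 = 63; x' = -6 + 1·89 = 83.
Buyers' price falls by P* − Pb = 67 − 63 = 4; sellers' price rises by Ps − P* = 89 − 67 = 22.
So consumers capture 4/26 = 2/13 of each unit of subsidy.

Consumer share = 2/13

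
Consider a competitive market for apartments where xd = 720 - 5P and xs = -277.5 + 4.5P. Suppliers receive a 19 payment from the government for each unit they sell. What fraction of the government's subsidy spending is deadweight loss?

Pre-subsidy: 720 - 5P = -277.5 + 4.5P gives P* = 105, x* = 195.
With the subsidy, sellers receive Ps = Pb + 19 for each unit, where Pb is the price buyers pay.
Supply in terms of Pb becomes xs = -277.5 + 4.5(Pb + 19) = -192 + 4.5Pb. Setting this equal to demand: 720 - 5Pb = -192 + 4.5Pb, so Pb = 96.
Sellers receive Ps = 96 + 19 = 115; x' = 720 − 5·96 = 240.
ΔCS = ½(195 + 240)(105 − 96) = 1957.5; ΔPS = ½(195 + 240)(115 − 105) = 2175.
Government spending = 19 × 240 = 4560.
DWL = ½ × 19 × (240 − 195) = 427.5; fraction = 427.5 / 4560 = 0.09375.

DWL / government spending = 0.09375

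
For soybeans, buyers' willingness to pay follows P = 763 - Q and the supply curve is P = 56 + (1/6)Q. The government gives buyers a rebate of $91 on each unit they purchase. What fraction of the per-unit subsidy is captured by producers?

Pre-subsidy: 763 - Q = 56 + (1/6)Q gives Q* = 606 and P* = 157.
With the rebate, buyers effectively pay Pb = Ps − 91, where Ps is the price sellers receive.
On the curves, Pb = 763 - Q and Ps = 56 + (1/6)Q; the wedge Ps − Pb = 91 gives 56 + (1/6)Q − (763 - Q) = 91, so Q' = 684.
Then Pb = 763 − 1·684 = 79 and Ps = 56 + (1/6)·684 = 170.
Buyers' price falls by P* − Pb = 157 − 79 = 78; sellers' price rises by Ps − P* = 170 − 157 = 13.
So producers capture 13/91 = 1/7 of each unit of subsidy.

Producer share = 1/7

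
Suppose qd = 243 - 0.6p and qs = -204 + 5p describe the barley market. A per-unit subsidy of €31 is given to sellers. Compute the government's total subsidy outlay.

Government cost = 45942/7

Pre-subsidy: 243 - 0.6p = -204 + 5p gives p* = 2235/28, q* = 5463/28.
With the subsidy, sellers receive ps = pb + 31 for each unit, where pb is the price buyers pay.
Supply in terms of pb becomes qs = -204 + 5(pb + 31) = -49 + 5pb. Setting this equal to demand: 243 - 0.6pb = -49 + 5pb, so pb = 365/7.
Sellers receive ps = 365/7 + 31 = 582/7; q' = 243 − 0.6·(365/7) = 1482/7.
Government outlay = subsidy × quantity = 31 × 1482/7 = 45942/7.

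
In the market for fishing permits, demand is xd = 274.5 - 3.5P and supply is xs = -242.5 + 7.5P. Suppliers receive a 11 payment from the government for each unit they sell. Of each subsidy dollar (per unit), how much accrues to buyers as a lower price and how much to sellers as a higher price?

Pre-subsidy: 274.5 - 3.5P = -242.5 + 7.5P gives P* = 47, x* = 110.
With the subsidy, sellers receive Ps = Pb + 11 for each unit, where Pb is the price buyers pay.
Supply in terms of Pb becomes xs = -242.5 + 7.5(Pb + 11) = -160 + 7.5Pb. Setting this equal to demand: 274.5 - 3.5Pb = -160 + 7.5Pb, so Pb = 39.5.
Sellers receive Ps = 39.5 + 11 = 50.5; x' = 274.5 − 3.5·39.5 = 136.25.
Buyers' price falls by P* − Pb = 47 − 39.5 = 7.5; sellers' price rises by Ps − P* = 50.5 − 47 = 3.5.

Buyers gain 7.5 per unit; sellers gain 3.5 per unit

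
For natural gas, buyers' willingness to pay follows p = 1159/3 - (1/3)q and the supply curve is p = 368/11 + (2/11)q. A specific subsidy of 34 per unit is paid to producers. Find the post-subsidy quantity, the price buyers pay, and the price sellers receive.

q' = 751; buyers pay 136; sellers receive 170

Pre-subsidy: 1159/3 - (1/3)q = 368/11 + (2/11)q gives q* = 685 and p* = 158.
With the subsidy, sellers receive ps = pb + 34 for each unit, where pb is the price buyers pay.
On the curves, pb = 1159/3 - (1/3)q and ps = 368/11 + (2/11)q; the wedge ps − pb = 34 gives 368/11 + (2/11)q − (1159/3 - (1/3)q) = 34, so q' = 751.
Then pb = 1159/3 − (1/3)·751 = 136 and ps = 368/11 + (2/11)·751 = 170.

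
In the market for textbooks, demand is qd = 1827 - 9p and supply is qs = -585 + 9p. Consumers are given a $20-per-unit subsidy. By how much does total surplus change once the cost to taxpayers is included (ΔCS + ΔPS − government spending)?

Net change in total surplus = -$900

Pre-subsidy: 1827 - 9p = -585 + 9p gives p* = 134, q* = 621.
With the rebate, buyers effectively pay pb = ps − 20, where ps is the price sellers receive.
Demand in terms of ps becomes qd = 1827 − 9(ps − 20) = 2007 - 9ps. Setting this equal to supply: 2007 - 9ps = -585 + 9ps, so ps = 144.
Buyers pay pb = 144 − 20 = 124; q' = -585 + 9·144 = 711.
ΔCS = ½(621 + 711)(134 − 124) = 6660; ΔPS = ½(621 + 711)(144 − 134) = 6660.
Government spending = 20 × 711 = 14220.
Net change = 6660 + 6660 − 14220 = -900. The loss equals the DWL triangle ½·20·90.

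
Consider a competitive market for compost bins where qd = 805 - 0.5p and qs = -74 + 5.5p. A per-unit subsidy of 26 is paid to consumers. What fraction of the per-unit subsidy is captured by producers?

Pre-subsidy: 805 - 0.5p = -74 + 5.5p gives p* = 146.5, q* = 731.75.
With the rebate, buyers effectively pay pb = ps − 26, where ps is the price sellers receive.
Demand in terms of ps becomes qd = 805 − 0.5(ps − 26) = 818 - 0.5ps. Setting this equal to supply: 818 - 0.5ps = -74 + 5.5ps, so ps = 446/3.
Buyers pay pb = 446/3 − 26 = 368/3; q' = -74 + 5.5·(446/3) = 2231/3.
Buyers' price falls by p* − pb = 146.5 − 368/3 = 143/6; sellers' price rises by ps − p* = 446/3 − 146.5 = 13/6.
So producers capture (13/6)/26 = 1/12 of each unit of subsidy.

Producer share = 1/12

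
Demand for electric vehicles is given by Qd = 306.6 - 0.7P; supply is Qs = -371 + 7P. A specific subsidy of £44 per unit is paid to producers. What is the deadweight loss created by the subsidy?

Pre-subsidy: 306.6 - 0.7P = -371 + 7P gives P* = 88, Q* = 245.
With the subsidy, sellers receive Ps = Pb + 44 for each unit, where Pb is the price buyers pay.
Supply in terms of Pb becomes Qs = -371 + 7(Pb + 44) = -63 + 7Pb. Setting this equal to demand: 306.6 - 0.7Pb = -63 + 7Pb, so Pb = 48.
Sellers receive Ps = 48 + 44 = 92; Q' = 306.6 − 0.7·48 = 273.
The subsidy expands output by 273 − 245 = 28 past the efficient level; on those units the gap between marginal cost and willingness to pay runs from 0 up to 44.
DWL = ½ × 44 × 28 = 616.

Deadweight loss = £616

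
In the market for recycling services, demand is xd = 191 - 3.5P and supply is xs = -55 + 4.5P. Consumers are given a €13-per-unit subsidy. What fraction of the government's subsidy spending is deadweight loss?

Pre-subsidy: 191 - 3.5P = -55 + 4.5P gives P* = 30.75, x* = 83.375.
With the rebate, buyers effectively pay Pb = Ps − 13, where Ps is the price sellers receive.
Demand in terms of Ps becomes xd = 191 − 3.5(Ps − 13) = 236.5 - 3.5Ps. Setting this equal to supply: 236.5 - 3.5Ps = -55 + 4.5Ps, so Ps = 36.4375.
Buyers pay Pb = 36.4375 − 13 = 23.4375; x' = -55 + 4.5·36.4375 = 108.96875.
ΔCS = ½(83.375 + 108.96875)(30.75 − 23.4375) = 703.2568359375; ΔPS = ½(83.375 + 108.96875)(36.4375 − 30.75) = 546.9775390625.
Government spending = 13 × 108.96875 = 1416.59375.
DWL = ½ × 13 × (108.96875 − 83.375) = 166.359375; fraction = 166.359375 / 1416.59375 = 819/6974.

DWL / government spending = 819/6974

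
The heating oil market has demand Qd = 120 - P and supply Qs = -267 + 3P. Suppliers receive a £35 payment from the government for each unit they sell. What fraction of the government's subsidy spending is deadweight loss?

DWL / government spending = 35/132

Pre-subsidy: 120 - P = -267 + 3P gives P* = 96.75, Q* = 23.25.
With the subsidy, sellers receive Ps = Pb + 35 for each unit, where Pb is the price buyers pay.
Supply in terms of Pb becomes Qs = -267 + 3(Pb + 35) = -162 + 3Pb. Setting this equal to demand: 120 - Pb = -162 + 3Pb, so Pb = 70.5.
Sellers receive Ps = 70.5 + 35 = 105.5; Q' = 120 − 1·70.5 = 49.5.
ΔCS = ½(23.25 + 49.5)(96.75 − 70.5) = 954.84375; ΔPS = ½(23.25 + 49.5)(105.5 − 96.75) = 318.28125.
Government spending = 35 × 49.5 = 1732.5.
DWL = ½ × 35 × (49.5 − 23.25) = 459.375; fraction = 459.375 / 1732.5 = 35/132.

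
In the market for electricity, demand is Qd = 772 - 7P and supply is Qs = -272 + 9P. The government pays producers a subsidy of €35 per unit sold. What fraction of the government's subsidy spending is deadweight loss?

Pre-subsidy: 772 - 7P = -272 + 9P gives P* = 65.25, Q* = 315.25.
With the subsidy, sellers receive Ps = Pb + 35 for each unit, where Pb is the price buyers pay.
Supply in terms of Pb becomes Qs = -272 + 9(Pb + 35) = 43 + 9Pb. Setting this equal to demand: 772 - 7Pb = 43 + 9Pb, so Pb = 45.5625.
Sellers receive Ps = 45.5625 + 35 = 80.5625; Q' = 772 − 7·45.5625 = 453.0625.
ΔCS = ½(315.25 + 453.0625)(65.25 − 45.5625) = 7563.076171875; ΔPS = ½(315.25 + 453.0625)(80.5625 − 65.25) = 5882.392578125.
Government spending = 35 × 453.0625 = 15857.1875.
DWL = ½ × 35 × (453.0625 − 315.25) = 2411.71875; fraction = 2411.71875 / 15857.1875 = 2205/14498.

DWL / government spending = 2205/14498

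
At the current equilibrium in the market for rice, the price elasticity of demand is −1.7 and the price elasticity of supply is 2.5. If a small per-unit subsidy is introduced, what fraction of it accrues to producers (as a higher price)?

For a small subsidy around the equilibrium, the benefit split depends on the relative slopes, which at a point are proportional to the elasticities.
Buyer share = εs/(εs + |εd|) = 2.5/(2.5 + 1.7) = 25/42; seller share = |εd|/(εs + |εd|) = 17/42.
So producers capture 17/42 of the subsidy.

Producer share = 17/42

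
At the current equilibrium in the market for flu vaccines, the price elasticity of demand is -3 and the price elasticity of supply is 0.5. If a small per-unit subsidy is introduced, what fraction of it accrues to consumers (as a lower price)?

For a small subsidy around the equilibrium, the benefit split depends on the relative slopes, which at a point are proportional to the elasticities.
Buyer share = εs/(εs + |εd|) = 0.5/(0.5 + 3) = 1/7; seller share = |εd|/(εs + |εd|) = 6/7.

Consumer share = 1/7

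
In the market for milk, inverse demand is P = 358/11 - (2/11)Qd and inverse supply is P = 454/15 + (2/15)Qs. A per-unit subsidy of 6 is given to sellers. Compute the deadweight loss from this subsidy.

Deadweight loss = 1485/26

Pre-subsidy: 358/11 - (2/11)Q = 454/15 + (2/15)Q gives Q* = 94/13 and P* = 406/13.
With the subsidy, sellers receive Ps = Pb + 6 for each unit, where Pb is the price buyers pay.
On the curves, Pb = 358/11 - (2/11)Q and Ps = 454/15 + (2/15)Q; the wedge Ps − Pb = 6 gives 454/15 + (2/15)Q − (358/11 - (2/11)Q) = 6, so Q' = 683/26.
Then Pb = 358/11 − (2/11)·(683/26) = 361/13 and Ps = 454/15 + (2/15)·(683/26) = 439/13.
The subsidy expands output by 683/26 − 94/13 = 495/26 past the efficient level; on those units the gap between marginal cost and willingness to pay runs from 0 up to 6.
DWL = ½ × 6 × 495/26 = 1485/26.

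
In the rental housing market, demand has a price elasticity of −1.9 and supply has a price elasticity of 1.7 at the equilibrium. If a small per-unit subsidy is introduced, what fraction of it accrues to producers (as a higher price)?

Producer share = 19/36

For a small subsidy around the equilibrium, the benefit split depends on the relative slopes, which at a point are proportional to the elasticities.
Buyer share = εs/(εs + |εd|) = 1.7/(1.7 + 1.9) = 17/36; seller share = |εd|/(εs + |εd|) = 19/36.
So producers capture 19/36 of the subsidy.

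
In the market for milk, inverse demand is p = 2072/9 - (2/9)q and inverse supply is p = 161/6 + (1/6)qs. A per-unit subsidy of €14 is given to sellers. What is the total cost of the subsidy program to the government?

Pre-subsidy: 2072/9 - (2/9)q = 161/6 + (1/6)q gives q* = 523 and p* = 114.
With the subsidy, sellers receive ps = pb + 14 for each unit, where pb is the price buyers pay.
On the curves, pb = 2072/9 - (2/9)q and ps = 161/6 + (1/6)q; the wedge ps − pb = 14 gives 161/6 + (1/6)q − (2072/9 - (2/9)q) = 14, so q' = 559.
Then pb = 2072/9 − (2/9)·559 = 106 and ps = 161/6 + (1/6)·559 = 120.
Government outlay = subsidy × quantity = 14 × 559 = 7826.

Government cost = €7826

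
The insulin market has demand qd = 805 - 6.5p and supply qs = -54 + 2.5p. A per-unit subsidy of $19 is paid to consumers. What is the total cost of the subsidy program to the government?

Pre-subsidy: 805 - 6.5p = -54 + 2.5p gives p* = 859/9, q* = 3323/18.
With the rebate, buyers effectively pay pb = ps − 19, where ps is the price sellers receive.
Demand in terms of ps becomes qd = 805 − 6.5(ps − 19) = 928.5 - 6.5ps. Setting this equal to supply: 928.5 - 6.5ps = -54 + 2.5ps, so ps = 655/6.
Buyers pay pb = 655/6 − 19 = 541/6; q' = -54 + 2.5·(655/6) = 2627/12.
Government outlay = subsidy × quantity = 19 × 2627/12 = 49913/12.

Government cost = 49913/12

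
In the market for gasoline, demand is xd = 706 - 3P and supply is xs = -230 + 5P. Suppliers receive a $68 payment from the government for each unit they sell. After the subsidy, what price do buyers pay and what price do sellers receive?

Buyers pay $74.5; sellers receive $142.5

Pre-subsidy: 706 - 3P = -230 + 5P gives P* = 117, x* = 355.
With the subsidy, sellers receive Ps = Pb + 68 for each unit, where Pb is the price buyers pay.
Supply in terms of Pb becomes xs = -230 + 5(Pb + 68) = 110 + 5Pb. Setting this equal to demand: 706 - 3Pb = 110 + 5Pb, so Pb = 74.5.
Sellers receive Ps = 74.5 + 68 = 142.5; x' = 706 − 3·74.5 = 482.5.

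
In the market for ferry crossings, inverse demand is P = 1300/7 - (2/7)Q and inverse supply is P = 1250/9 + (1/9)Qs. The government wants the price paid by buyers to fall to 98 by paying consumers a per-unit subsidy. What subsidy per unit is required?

Required subsidy s = 75 per unit

At a buyer price of 98, quantity demanded is 650 − 3.5·98 = 307.
Sellers supply 307 only when they receive Ps = 1250/9 + (1/9)·307 = 173.
s = Ps − Pb = 173 − 98 = 75.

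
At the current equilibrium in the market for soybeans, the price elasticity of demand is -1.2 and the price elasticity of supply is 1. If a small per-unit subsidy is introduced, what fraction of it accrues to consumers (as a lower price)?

For a small subsidy around the equilibrium, the benefit split depends on the relative slopes, which at a point are proportional to the elasticities.
Buyer share = εs/(εs + |εd|) = 1/(1 + 1.2) = 5/11; seller share = |εd|/(εs + |εd|) = 6/11.

Consumer share = 5/11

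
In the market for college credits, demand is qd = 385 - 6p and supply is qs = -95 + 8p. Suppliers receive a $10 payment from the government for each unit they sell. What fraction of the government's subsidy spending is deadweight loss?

Pre-subsidy: 385 - 6p = -95 + 8p gives p* = 240/7, q* = 1255/7.
With the subsidy, sellers receive ps = pb + 10 for each unit, where pb is the price buyers pay.
Supply in terms of pb becomes qs = -95 + 8(pb + 10) = -15 + 8pb. Setting this equal to demand: 385 - 6pb = -15 + 8pb, so pb = 200/7.
Sellers receive ps = 200/7 + 10 = 270/7; q' = 385 − 6·(200/7) = 1495/7.
ΔCS = ½(1255/7 + 1495/7)(240/7 − 200/7) = 55000/49; ΔPS = ½(1255/7 + 1495/7)(270/7 − 240/7) = 41250/49.
Government spending = 10 × 1495/7 = 14950/7.
DWL = ½ × 10 × (1495/7 − 1255/7) = 1200/7; fraction = (1200/7) / (14950/7) = 24/299.

DWL / government spending = 24/299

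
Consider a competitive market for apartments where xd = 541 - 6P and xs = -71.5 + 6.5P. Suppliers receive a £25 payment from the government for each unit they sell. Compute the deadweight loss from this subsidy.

Deadweight loss = £975

Pre-subsidy: 541 - 6P = -71.5 + 6.5P gives P* = 49, x* = 247.
With the subsidy, sellers receive Ps = Pb + 25 for each unit, where Pb is the price buyers pay.
Supply in terms of Pb becomes xs = -71.5 + 6.5(Pb + 25) = 91 + 6.5Pb. Setting this equal to demand: 541 - 6Pb = 91 + 6.5Pb, so Pb = 36.
Sellers receive Ps = 36 + 25 = 61; x' = 541 − 6·36 = 325.
The subsidy expands output by 325 − 247 = 78 past the efficient level; on those units the gap between marginal cost and willingness to pay runs from 0 up to 25.
DWL = ½ × 25 × 78 = 975.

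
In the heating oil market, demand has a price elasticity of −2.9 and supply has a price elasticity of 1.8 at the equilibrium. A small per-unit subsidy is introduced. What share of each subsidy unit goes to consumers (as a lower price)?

Consumer share = 18/47

For a small subsidy around the equilibrium, the benefit split depends on the relative slopes, which at a point are proportional to the elasticities.
Buyer share = εs/(εs + |εd|) = 1.8/(1.8 + 2.9) = 18/47; seller share = |εd|/(εs + |εd|) = 29/47.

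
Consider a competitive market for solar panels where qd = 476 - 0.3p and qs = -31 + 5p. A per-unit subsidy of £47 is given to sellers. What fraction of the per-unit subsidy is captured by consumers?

Consumer share = 50/53

Pre-subsidy: 476 - 0.3p = -31 + 5p gives p* = 5070/53, q* = 23707/53.
With the subsidy, sellers receive ps = pb + 47 for each unit, where pb is the price buyers pay.
Supply in terms of pb becomes qs = -31 + 5(pb + 47) = 204 + 5pb. Setting this equal to demand: 476 - 0.3pb = 204 + 5pb, so pb = 2720/53.
Sellers receive ps = 2720/53 + 47 = 5211/53; q' = 476 − 0.3·(2720/53) = 24412/53.
Buyers' price falls by p* − pb = 5070/53 − 2720/53 = 2350/53; sellers' price rises by ps − p* = 5211/53 − 5070/53 = 141/53.
So consumers capture (2350/53)/47 = 50/53 of each unit of subsidy.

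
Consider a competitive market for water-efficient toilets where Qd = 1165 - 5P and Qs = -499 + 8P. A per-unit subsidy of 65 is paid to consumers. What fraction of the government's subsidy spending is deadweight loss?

DWL / government spending = 4/29

Pre-subsidy: 1165 - 5P = -499 + 8P gives P* = 128, Q* = 525.
With the rebate, buyers effectively pay Pb = Ps − 65, where Ps is the price sellers receive.
Demand in terms of Ps becomes Qd = 1165 − 5(Ps − 65) = 1490 - 5Ps. Setting this equal to supply: 1490 - 5Ps = -499 + 8Ps, so Ps = 153.
Buyers pay Pb = 153 − 65 = 88; Q' = -499 + 8·153 = 725.
ΔCS = ½(525 + 725)(128 − 88) = 25000; ΔPS = ½(525 + 725)(153 − 128) = 15625.
Government spending = 65 × 725 = 47125.
DWL = ½ × 65 × (725 − 525) = 6500; fraction = 6500 / 47125 = 4/29.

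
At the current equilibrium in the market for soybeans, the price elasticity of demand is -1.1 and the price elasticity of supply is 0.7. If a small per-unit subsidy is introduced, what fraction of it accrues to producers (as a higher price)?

For a small subsidy around the equilibrium, the benefit split depends on the relative slopes, which at a point are proportional to the elasticities.
Buyer share = εs/(εs + |εd|) = 0.7/(0.7 + 1.1) = 7/18; seller share = |εd|/(εs + |εd|) = 11/18.
So producers capture 11/18 of the subsidy.

Producer share = 11/18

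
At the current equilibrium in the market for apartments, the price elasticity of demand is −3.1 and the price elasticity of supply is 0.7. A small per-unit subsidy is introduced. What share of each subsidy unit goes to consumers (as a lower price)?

Consumer share = 7/38

For a small subsidy around the equilibrium, the benefit split depends on the relative slopes, which at a point are proportional to the elasticities.
Buyer share = εs/(εs + |εd|) = 0.7/(0.7 + 3.1) = 7/38; seller share = |εd|/(εs + |εd|) = 31/38.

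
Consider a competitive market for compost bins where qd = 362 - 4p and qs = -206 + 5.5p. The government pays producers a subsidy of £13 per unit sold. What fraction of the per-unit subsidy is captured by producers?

Pre-subsidy: 362 - 4p = -206 + 5.5p gives p* = 1136/19, q* = 2334/19.
With the subsidy, sellers receive ps = pb + 13 for each unit, where pb is the price buyers pay.
Supply in terms of pb becomes qs = -206 + 5.5(pb + 13) = -134.5 + 5.5pb. Setting this equal to demand: 362 - 4pb = -134.5 + 5.5pb, so pb = 993/19.
Sellers receive ps = 993/19 + 13 = 1240/19; q' = 362 − 4·(993/19) = 2906/19.
Buyers' price falls by p* − pb = 1136/19 − 993/19 = 143/19; sellers' price rises by ps − p* = 1240/19 − 1136/19 = 104/19.
So producers capture (104/19)/13 = 8/19 of each unit of subsidy.

Producer share = 8/19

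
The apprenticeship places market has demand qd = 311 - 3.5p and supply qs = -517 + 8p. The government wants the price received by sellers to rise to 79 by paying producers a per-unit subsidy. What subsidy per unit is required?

Required subsidy s = 23 per unit

At a seller price of 79, quantity supplied is -517 + 8·79 = 115.
Buyers absorb 115 only when they pay pb with 311 − 3.5·pb = 115, i.e. pb = 56.
s = ps − pb = 79 − 56 = 23.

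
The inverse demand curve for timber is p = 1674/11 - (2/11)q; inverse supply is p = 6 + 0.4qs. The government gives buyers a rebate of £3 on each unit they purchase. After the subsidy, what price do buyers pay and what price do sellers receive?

Buyers pay £105.5625; sellers receive £108.5625

Pre-subsidy: 1674/11 - (2/11)q = 6 + 0.4q gives q* = 251.25 and p* = 106.5.
With the rebate, buyers effectively pay pb = ps − 3, where ps is the price sellers receive.
On the curves, pb = 1674/11 - (2/11)q and ps = 6 + 0.4q; the wedge ps − pb = 3 gives 6 + 0.4q − (1674/11 - (2/11)q) = 3, so q' = 256.40625.
Then pb = 1674/11 − (2/11)·256.40625 = 105.5625 and ps = 6 + 0.4·256.40625 = 108.5625.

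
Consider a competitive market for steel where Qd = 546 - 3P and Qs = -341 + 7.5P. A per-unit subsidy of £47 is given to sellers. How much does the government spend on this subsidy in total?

Government cost = 129391/7

Pre-subsidy: 546 - 3P = -341 + 7.5P gives P* = 1774/21, Q* = 2048/7.
With the subsidy, sellers receive Ps = Pb + 47 for each unit, where Pb is the price buyers pay.
Supply in terms of Pb becomes Qs = -341 + 7.5(Pb + 47) = 11.5 + 7.5Pb. Setting this equal to demand: 546 - 3Pb = 11.5 + 7.5Pb, so Pb = 1069/21.
Sellers receive Ps = 1069/21 + 47 = 2056/21; Q' = 546 − 3·(1069/21) = 2753/7.
Government outlay = subsidy × quantity = 47 × 2753/7 = 129391/7.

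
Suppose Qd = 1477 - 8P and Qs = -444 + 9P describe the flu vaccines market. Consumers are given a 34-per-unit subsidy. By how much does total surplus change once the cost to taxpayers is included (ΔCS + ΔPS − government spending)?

Net change in total surplus = -2448

Pre-subsidy: 1477 - 8P = -444 + 9P gives P* = 113, Q* = 573.
With the rebate, buyers effectively pay Pb = Ps − 34, where Ps is the price sellers receive.
Demand in terms of Ps becomes Qd = 1477 − 8(Ps − 34) = 1749 - 8Ps. Setting this equal to supply: 1749 - 8Ps = -444 + 9Ps, so Ps = 129.
Buyers pay Pb = 129 − 34 = 95; Q' = -444 + 9·129 = 717.
ΔCS = ½(573 + 717)(113 − 95) = 11610; ΔPS = ½(573 + 717)(129 − 113) = 10320.
Government spending = 34 × 717 = 24378.
Net change = 11610 + 10320 − 24378 = -2448. The loss equals the DWL triangle ½·34·144.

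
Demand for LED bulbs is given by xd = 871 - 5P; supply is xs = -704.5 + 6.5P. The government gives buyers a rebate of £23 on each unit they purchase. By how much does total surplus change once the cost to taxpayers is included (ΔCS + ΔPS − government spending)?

Net change in total surplus = -£747.5

Pre-subsidy: 871 - 5P = -704.5 + 6.5P gives P* = 137, x* = 186.
With the rebate, buyers effectively pay Pb = Ps − 23, where Ps is the price sellers receive.
Demand in terms of Ps becomes xd = 871 − 5(Ps − 23) = 986 - 5Ps. Setting this equal to supply: 986 - 5Ps = -704.5 + 6.5Ps, so Ps = 147.
Buyers pay Pb = 147 − 23 = 124; x' = -704.5 + 6.5·147 = 251.
ΔCS = ½(186 + 251)(137 − 124) = 2840.5; ΔPS = ½(186 + 251)(147 − 137) = 2185.
Government spending = 23 × 251 = 5773.
Net change = 2840.5 + 2185 − 5773 = -747.5. The loss equals the DWL triangle ½·23·65.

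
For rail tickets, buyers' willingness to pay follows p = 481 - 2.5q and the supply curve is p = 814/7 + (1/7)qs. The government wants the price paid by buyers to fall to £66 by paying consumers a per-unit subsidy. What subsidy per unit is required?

At a buyer price of 66, quantity demanded is 192.4 − 0.4·66 = 166.
Sellers supply 166 only when they receive ps = 814/7 + (1/7)·166 = 140.
s = ps − pb = 140 − 66 = 74.

Required subsidy s = £74 per unit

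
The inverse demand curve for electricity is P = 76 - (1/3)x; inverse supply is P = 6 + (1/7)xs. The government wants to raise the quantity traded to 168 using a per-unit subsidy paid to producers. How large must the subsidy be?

At x = 168, from the demand curve buyers pay Pb = 76 − (1/3)·168 = 20; from the supply curve sellers need Ps = 6 + (1/7)·168 = 30.
The subsidy must fill the gap: s = Ps − Pb = 30 − 20 = 10.

Required subsidy s = 10 per unit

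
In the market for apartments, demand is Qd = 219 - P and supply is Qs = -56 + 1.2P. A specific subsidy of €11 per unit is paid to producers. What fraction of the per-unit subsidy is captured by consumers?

Consumer share = 6/11

Pre-subsidy: 219 - P = -56 + 1.2P gives P* = 125, Q* = 94.
With the subsidy, sellers receive Ps = Pb + 11 for each unit, where Pb is the price buyers pay.
Supply in terms of Pb becomes Qs = -56 + 1.2(Pb + 11) = -42.8 + 1.2Pb. Setting this equal to demand: 219 - Pb = -42.8 + 1.2Pb, so Pb = 119.
Sellers receive Ps = 119 + 11 = 130; Q' = 219 − 1·119 = 100.
Buyers' price falls by P* − Pb = 125 − 119 = 6; sellers' price rises by Ps − P* = 130 − 125 = 5.
So consumers capture 6/11 = 6/11 of each unit of subsidy.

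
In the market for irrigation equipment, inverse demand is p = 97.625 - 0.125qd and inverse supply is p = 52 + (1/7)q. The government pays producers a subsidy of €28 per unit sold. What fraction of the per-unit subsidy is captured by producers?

Pre-subsidy: 97.625 - 0.125q = 52 + (1/7)q gives q* = 511/3 and p* = 229/3.
With the subsidy, sellers receive ps = pb + 28 for each unit, where pb is the price buyers pay.
On the curves, pb = 97.625 - 0.125q and ps = 52 + (1/7)q; the wedge ps − pb = 28 gives 52 + (1/7)q − (97.625 - 0.125q) = 28, so q' = 4123/15.
Then pb = 97.625 − 0.125·(4123/15) = 949/15 and ps = 52 + (1/7)·(4123/15) = 1369/15.
Buyers' price falls by p* − pb = 229/3 − 949/15 = 196/15; sellers' price rises by ps − p* = 1369/15 − 229/3 = 224/15.
So producers capture (224/15)/28 = 8/15 of each unit of subsidy.

Producer share = 8/15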